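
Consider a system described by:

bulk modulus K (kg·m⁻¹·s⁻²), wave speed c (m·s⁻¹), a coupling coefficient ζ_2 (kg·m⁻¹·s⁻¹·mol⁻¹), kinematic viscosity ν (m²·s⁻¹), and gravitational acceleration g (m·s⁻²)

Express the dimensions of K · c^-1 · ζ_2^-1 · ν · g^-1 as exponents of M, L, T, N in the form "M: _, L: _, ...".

Collect each base-dimension exponent across the product:
  M: (1) − (0) − (1) + (0) − (0) = 0
  L: (-1) − (1) − (-1) + (2) − (1) = 0
  T: (-2) − (-1) − (-1) + (-1) − (-2) = 1
  N: (0) − (0) − (-1) + (0) − (0) = 1
So the dimensions are [T N].

M: 0, L: 0, T: 1, N: 1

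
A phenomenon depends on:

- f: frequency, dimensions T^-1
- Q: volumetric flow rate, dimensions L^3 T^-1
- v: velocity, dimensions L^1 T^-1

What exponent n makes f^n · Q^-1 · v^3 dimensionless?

Balance the T exponent: (-1)·n from f, plus −(-1) + 3·(-1) = -2 from the rest, must sum to zero.
−n − 2 = 0, so n = -2.

-2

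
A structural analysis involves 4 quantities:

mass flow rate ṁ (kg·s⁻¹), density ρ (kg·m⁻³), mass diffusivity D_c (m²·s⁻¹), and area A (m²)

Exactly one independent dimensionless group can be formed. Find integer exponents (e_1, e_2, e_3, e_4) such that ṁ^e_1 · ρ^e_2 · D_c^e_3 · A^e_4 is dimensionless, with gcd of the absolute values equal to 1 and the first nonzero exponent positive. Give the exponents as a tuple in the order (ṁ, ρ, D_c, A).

M: e_1·(1) + e_2·(1) + e_3·(0) + e_4·(0) = 0
L: e_1·(0) + e_2·(-3) + e_3·(2) + e_4·(2) = 0
T: e_1·(-1) + e_2·(0) + e_3·(-1) + e_4·(0) = 0
Solving this homogeneous linear system for the smallest-integer solution (first nonzero entry positive) gives (2, -2, -2, -1).

(2, -2, -2, -1)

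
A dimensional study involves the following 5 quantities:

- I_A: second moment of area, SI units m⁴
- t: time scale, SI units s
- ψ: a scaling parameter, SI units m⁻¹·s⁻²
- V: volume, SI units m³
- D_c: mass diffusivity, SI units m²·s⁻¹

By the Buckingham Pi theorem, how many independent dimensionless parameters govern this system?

3

There are 5 variables and 2 base dimensions (L, T).
The dimension matrix has rank 2.
Independent dimensionless groups: 5 − 2 = 3.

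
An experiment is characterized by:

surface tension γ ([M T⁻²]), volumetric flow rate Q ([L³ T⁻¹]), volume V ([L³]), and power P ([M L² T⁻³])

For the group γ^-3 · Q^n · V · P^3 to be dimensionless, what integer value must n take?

-3

Balance the L exponent: (3)·n from Q, plus −3·(0) + (3) + 3·(2) = 9 from the rest, must sum to zero.
3n + 9 = 0, so n = -3.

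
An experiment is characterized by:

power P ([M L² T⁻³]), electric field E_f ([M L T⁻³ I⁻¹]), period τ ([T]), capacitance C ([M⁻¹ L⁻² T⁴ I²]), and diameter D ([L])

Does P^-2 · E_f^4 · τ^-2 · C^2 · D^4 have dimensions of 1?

Sum the exponent of each base dimension across the product:
  M: −2·[P]_M + 4·[E_f]_M − 2·[τ]_M + 2·[C]_M + 4·[D]_M = −2·(1) + 4·(1) − 2·(0) + 2·(-1) + 4·(0) = 0
  L: −2·[P]_L + 4·[E_f]_L − 2·[τ]_L + 2·[C]_L + 4·[D]_L = −2·(2) + 4·(1) − 2·(0) + 2·(-2) + 4·(1) = 0
  T: −2·[P]_T + 4·[E_f]_T − 2·[τ]_T + 2·[C]_T + 4·[D]_T = −2·(-3) + 4·(-3) − 2·(1) + 2·(4) + 4·(0) = 0
  I: −2·[P]_I + 4·[E_f]_I − 2·[τ]_I + 2·[C]_I + 4·[D]_I = −2·(0) + 4·(-1) − 2·(0) + 2·(2) + 4·(0) = 0
All base exponents vanish — dimensionless.

yes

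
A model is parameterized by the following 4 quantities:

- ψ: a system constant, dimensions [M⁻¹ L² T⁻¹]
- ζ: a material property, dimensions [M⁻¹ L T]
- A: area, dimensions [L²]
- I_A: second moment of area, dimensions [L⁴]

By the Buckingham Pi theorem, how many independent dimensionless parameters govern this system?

1

There are 4 variables and 3 base dimensions (M, L, T).
The dimension matrix has rank 3.
Independent dimensionless groups: 4 − 3 = 1.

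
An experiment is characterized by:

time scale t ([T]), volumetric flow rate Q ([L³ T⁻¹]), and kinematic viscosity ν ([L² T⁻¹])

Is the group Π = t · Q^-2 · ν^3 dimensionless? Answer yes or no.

Sum the exponent of each base dimension across the product:
  M: [t]_M − 2·[Q]_M + 3·[ν]_M = (0) − 2·(0) + 3·(0) = 0
  L: [t]_L − 2·[Q]_L + 3·[ν]_L = (0) − 2·(3) + 3·(2) = 0
  T: [t]_T − 2·[Q]_T + 3·[ν]_T = (1) − 2·(-1) + 3·(-1) = 0
All base exponents vanish — dimensionless.

yes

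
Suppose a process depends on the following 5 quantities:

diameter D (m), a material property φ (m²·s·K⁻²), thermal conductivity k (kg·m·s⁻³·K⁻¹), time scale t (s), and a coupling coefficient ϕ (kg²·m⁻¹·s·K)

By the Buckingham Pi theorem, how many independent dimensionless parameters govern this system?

There are 5 variables and 4 base dimensions (M, L, T, Θ).
The dimension matrix has rank 4.
Independent dimensionless groups: 5 − 4 = 1.

1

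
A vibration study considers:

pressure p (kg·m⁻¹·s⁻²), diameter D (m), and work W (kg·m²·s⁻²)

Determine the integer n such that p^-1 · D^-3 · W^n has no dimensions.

Balance the M exponent: (1)·n from W, plus −(1) − 3·(0) = -1 from the rest, must sum to zero.
n − 1 = 0, so n = 1.

1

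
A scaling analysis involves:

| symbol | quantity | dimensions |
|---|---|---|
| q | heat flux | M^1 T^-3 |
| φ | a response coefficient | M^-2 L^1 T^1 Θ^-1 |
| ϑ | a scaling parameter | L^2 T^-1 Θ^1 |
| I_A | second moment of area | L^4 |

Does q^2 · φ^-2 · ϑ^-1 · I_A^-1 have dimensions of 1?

Sum the exponent of each base dimension across the product:
  M: 2·[q]_M − 2·[φ]_M − [ϑ]_M − [I_A]_M = 2·(1) − 2·(-2) − (0) − (0) = 6
  L: 2·[q]_L − 2·[φ]_L − [ϑ]_L − [I_A]_L = 2·(0) − 2·(1) − (2) − (4) = -8
  T: 2·[q]_T − 2·[φ]_T − [ϑ]_T − [I_A]_T = 2·(-3) − 2·(1) − (-1) − (0) = -7
  Θ: 2·[q]_Θ − 2·[φ]_Θ − [ϑ]_Θ − [I_A]_Θ = 2·(0) − 2·(-1) − (1) − (0) = 1
Net dimensions [M⁶ L⁻⁸ T⁻⁷ Θ] ≠ [1] — not dimensionless.

no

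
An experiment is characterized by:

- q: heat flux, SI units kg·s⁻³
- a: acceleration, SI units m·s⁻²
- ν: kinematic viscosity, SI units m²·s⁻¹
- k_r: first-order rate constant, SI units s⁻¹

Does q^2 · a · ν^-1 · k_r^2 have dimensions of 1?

Sum the exponent of each base dimension across the product:
  M: 2·[q]_M + [a]_M − [ν]_M + 2·[k_r]_M = 2·(1) + (0) − (0) + 2·(0) = 2
  L: 2·[q]_L + [a]_L − [ν]_L + 2·[k_r]_L = 2·(0) + (1) − (2) + 2·(0) = -1
  T: 2·[q]_T + [a]_T − [ν]_T + 2·[k_r]_T = 2·(-3) + (-2) − (-1) + 2·(-1) = -9
Net dimensions [M² L⁻¹ T⁻⁹] ≠ [1] — not dimensionless.

no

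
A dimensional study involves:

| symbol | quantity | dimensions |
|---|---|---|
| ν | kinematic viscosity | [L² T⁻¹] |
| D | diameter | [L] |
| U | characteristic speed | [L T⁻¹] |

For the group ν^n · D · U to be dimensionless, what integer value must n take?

-1

Balance the L exponent: (2)·n from ν, plus (1) + (1) = 2 from the rest, must sum to zero.
2n + 2 = 0, so n = -1.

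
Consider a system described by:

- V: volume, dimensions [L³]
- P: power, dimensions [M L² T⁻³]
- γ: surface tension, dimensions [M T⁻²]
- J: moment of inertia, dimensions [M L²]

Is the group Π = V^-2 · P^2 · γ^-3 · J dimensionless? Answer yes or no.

Sum the exponent of each base dimension across the product:
  M: −2·[V]_M + 2·[P]_M − 3·[γ]_M + [J]_M = −2·(0) + 2·(1) − 3·(1) + (1) = 0
  L: −2·[V]_L + 2·[P]_L − 3·[γ]_L + [J]_L = −2·(3) + 2·(2) − 3·(0) + (2) = 0
  T: −2·[V]_T + 2·[P]_T − 3·[γ]_T + [J]_T = −2·(0) + 2·(-3) − 3·(-2) + (0) = 0
  Θ: −2·[V]_Θ + 2·[P]_Θ − 3·[γ]_Θ + [J]_Θ = −2·(0) + 2·(0) − 3·(0) + (0) = 0
All base exponents vanish — dimensionless.

yes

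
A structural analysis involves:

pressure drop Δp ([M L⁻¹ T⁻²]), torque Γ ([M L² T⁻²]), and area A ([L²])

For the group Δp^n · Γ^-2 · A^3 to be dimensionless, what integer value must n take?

Balance the M exponent: (1)·n from Δp, plus −2·(1) + 3·(0) = -2 from the rest, must sum to zero.
n − 2 = 0, so n = 2.

2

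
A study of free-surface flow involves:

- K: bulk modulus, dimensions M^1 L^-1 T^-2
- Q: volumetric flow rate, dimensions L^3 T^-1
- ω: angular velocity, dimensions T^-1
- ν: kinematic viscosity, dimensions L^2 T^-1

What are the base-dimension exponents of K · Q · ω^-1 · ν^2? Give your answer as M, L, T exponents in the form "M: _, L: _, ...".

Collect each base-dimension exponent across the product:
  M: (1) + (0) − (0) + 2·(0) = 1
  L: (-1) + (3) − (0) + 2·(2) = 6
  T: (-2) + (-1) − (-1) + 2·(-1) = -4
So the dimensions are [M L⁶ T⁻⁴].

M: 1, L: 6, T: -4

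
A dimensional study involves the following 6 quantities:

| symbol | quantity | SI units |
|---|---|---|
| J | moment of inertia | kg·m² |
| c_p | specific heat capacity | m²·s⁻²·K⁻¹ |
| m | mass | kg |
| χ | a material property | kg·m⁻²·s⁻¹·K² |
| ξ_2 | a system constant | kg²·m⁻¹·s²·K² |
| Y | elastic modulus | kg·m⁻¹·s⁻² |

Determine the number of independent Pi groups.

There are 6 variables and 4 base dimensions (M, L, T, Θ).
The dimension matrix has rank 4.
Independent dimensionless groups: 6 − 4 = 2.

2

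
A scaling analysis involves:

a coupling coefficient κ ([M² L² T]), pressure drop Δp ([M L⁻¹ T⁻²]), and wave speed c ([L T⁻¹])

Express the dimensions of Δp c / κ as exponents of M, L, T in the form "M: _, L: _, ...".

Collect each base-dimension exponent across the product:
  M: −(2) + (1) + (0) = -1
  L: −(2) + (-1) + (1) = -2
  T: −(1) + (-2) + (-1) = -4
So the dimensions are [M⁻¹ L⁻² T⁻⁴].

M: -1, L: -2, T: -4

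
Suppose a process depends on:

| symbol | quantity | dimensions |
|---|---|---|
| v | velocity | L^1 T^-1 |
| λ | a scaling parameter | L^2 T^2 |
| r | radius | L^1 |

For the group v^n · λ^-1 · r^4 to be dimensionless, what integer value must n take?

Balance the L exponent: (1)·n from v, plus −(2) + 4·(1) = 2 from the rest, must sum to zero.
n + 2 = 0, so n = -2.

-2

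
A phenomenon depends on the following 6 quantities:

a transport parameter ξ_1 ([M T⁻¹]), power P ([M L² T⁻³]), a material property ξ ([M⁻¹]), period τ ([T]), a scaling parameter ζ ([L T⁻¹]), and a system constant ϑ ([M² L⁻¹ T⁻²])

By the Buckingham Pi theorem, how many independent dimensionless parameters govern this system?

There are 6 variables and 3 base dimensions (M, L, T).
The dimension matrix has rank 3.
Independent dimensionless groups: 6 − 3 = 3.

3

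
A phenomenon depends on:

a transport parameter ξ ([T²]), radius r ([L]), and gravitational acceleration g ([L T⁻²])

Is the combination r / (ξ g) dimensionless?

Sum the exponent of each base dimension across the product:
  L: −[ξ]_L + [r]_L − [g]_L = −(0) + (1) − (1) = 0
  T: −[ξ]_T + [r]_T − [g]_T = −(2) + (0) − (-2) = 0
All base exponents vanish — dimensionless.

yes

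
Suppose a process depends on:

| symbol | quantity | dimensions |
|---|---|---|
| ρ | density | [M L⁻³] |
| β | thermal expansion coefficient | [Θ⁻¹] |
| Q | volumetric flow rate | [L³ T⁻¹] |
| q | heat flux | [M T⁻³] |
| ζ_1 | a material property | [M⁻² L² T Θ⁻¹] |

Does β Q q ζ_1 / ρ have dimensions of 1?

no

Sum the exponent of each base dimension across the product:
  M: −[ρ]_M + [β]_M + [Q]_M + [q]_M + [ζ_1]_M = −(1) + (0) + (0) + (1) + (-2) = -2
  L: −[ρ]_L + [β]_L + [Q]_L + [q]_L + [ζ_1]_L = −(-3) + (0) + (3) + (0) + (2) = 8
  T: −[ρ]_T + [β]_T + [Q]_T + [q]_T + [ζ_1]_T = −(0) + (0) + (-1) + (-3) + (1) = -3
  Θ: −[ρ]_Θ + [β]_Θ + [Q]_Θ + [q]_Θ + [ζ_1]_Θ = −(0) + (-1) + (0) + (0) + (-1) = -2
Net dimensions [M⁻² L⁸ T⁻³ Θ⁻²] ≠ [1] — not dimensionless.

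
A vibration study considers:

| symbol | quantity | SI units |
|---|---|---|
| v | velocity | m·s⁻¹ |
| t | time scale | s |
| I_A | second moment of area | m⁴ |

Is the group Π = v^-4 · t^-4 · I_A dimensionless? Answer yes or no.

Sum the exponent of each base dimension across the product:
  M: −4·[v]_M − 4·[t]_M + [I_A]_M = −4·(0) − 4·(0) + (0) = 0
  L: −4·[v]_L − 4·[t]_L + [I_A]_L = −4·(1) − 4·(0) + (4) = 0
  T: −4·[v]_T − 4·[t]_T + [I_A]_T = −4·(-1) − 4·(1) + (0) = 0
All base exponents vanish — dimensionless.

yes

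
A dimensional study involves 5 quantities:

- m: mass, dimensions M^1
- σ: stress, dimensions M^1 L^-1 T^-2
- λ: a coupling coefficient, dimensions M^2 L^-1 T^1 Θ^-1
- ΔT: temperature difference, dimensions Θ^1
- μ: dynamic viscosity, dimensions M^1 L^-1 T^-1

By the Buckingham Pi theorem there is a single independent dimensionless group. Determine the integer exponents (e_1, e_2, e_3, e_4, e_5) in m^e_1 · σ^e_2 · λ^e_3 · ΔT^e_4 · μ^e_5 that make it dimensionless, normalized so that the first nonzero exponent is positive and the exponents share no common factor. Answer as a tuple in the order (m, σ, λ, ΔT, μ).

(1, -2, -1, -1, 3)

M: e_1·(1) + e_2·(1) + e_3·(2) + e_4·(0) + e_5·(1) = 0
L: e_1·(0) + e_2·(-1) + e_3·(-1) + e_4·(0) + e_5·(-1) = 0
T: e_1·(0) + e_2·(-2) + e_3·(1) + e_4·(0) + e_5·(-1) = 0
Θ: e_1·(0) + e_2·(0) + e_3·(-1) + e_4·(1) + e_5·(0) = 0
Solving this homogeneous linear system for the smallest-integer solution (first nonzero entry positive) gives (1, -2, -1, -1, 3).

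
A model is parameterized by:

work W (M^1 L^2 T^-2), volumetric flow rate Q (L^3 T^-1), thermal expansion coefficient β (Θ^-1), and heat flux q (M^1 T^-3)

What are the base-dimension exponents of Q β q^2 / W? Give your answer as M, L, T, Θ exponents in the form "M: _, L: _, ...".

Collect each base-dimension exponent across the product:
  M: −(1) + (0) + (0) + 2·(1) = 1
  L: −(2) + (3) + (0) + 2·(0) = 1
  T: −(-2) + (-1) + (0) + 2·(-3) = -5
  Θ: −(0) + (0) + (-1) + 2·(0) = -1
So the dimensions are [M L T⁻⁵ Θ⁻¹].

M: 1, L: 1, T: -5, Θ: -1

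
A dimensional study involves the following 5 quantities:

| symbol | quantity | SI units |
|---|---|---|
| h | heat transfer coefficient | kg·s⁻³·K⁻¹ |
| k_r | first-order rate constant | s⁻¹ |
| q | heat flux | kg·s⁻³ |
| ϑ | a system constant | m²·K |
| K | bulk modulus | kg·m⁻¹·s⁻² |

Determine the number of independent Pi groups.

There are 5 variables and 4 base dimensions (M, L, T, Θ).
The dimension matrix has rank 4.
Independent dimensionless groups: 5 − 4 = 1.

1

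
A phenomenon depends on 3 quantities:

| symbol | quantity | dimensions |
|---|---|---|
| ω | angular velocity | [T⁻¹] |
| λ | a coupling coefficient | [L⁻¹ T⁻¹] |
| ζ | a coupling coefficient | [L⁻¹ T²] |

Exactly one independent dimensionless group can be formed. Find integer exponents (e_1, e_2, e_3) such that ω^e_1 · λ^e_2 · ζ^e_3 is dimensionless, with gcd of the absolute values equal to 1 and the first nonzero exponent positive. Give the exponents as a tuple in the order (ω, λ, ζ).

(3, -1, 1)

L: e_1·(0) + e_2·(-1) + e_3·(-1) = 0
T: e_1·(-1) + e_2·(-1) + e_3·(2) = 0
Solving this homogeneous linear system for the smallest-integer solution (first nonzero entry positive) gives (3, -1, 1).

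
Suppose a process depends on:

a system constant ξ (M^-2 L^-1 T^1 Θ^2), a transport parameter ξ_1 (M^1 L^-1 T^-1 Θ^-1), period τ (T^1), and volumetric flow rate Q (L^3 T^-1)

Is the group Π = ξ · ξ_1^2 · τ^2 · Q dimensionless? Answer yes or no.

Sum the exponent of each base dimension across the product:
  M: [ξ]_M + 2·[ξ_1]_M + 2·[τ]_M + [Q]_M = (-2) + 2·(1) + 2·(0) + (0) = 0
  L: [ξ]_L + 2·[ξ_1]_L + 2·[τ]_L + [Q]_L = (-1) + 2·(-1) + 2·(0) + (3) = 0
  T: [ξ]_T + 2·[ξ_1]_T + 2·[τ]_T + [Q]_T = (1) + 2·(-1) + 2·(1) + (-1) = 0
  Θ: [ξ]_Θ + 2·[ξ_1]_Θ + 2·[τ]_Θ + [Q]_Θ = (2) + 2·(-1) + 2·(0) + (0) = 0
All base exponents vanish — dimensionless.

yes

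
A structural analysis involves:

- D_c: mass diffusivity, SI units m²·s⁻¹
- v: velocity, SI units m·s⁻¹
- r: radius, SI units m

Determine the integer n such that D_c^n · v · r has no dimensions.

-1

Balance the L exponent: (2)·n from D_c, plus (1) + (1) = 2 from the rest, must sum to zero.
2n + 2 = 0, so n = -1.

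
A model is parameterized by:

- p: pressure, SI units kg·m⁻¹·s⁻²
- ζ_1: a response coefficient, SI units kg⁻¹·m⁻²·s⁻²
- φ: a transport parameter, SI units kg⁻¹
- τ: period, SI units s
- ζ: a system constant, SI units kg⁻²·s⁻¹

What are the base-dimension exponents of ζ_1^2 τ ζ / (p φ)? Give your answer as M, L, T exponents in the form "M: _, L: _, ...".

M: -4, L: -3, T: -2

Collect each base-dimension exponent across the product:
  M: −(1) + 2·(-1) − (-1) + (0) + (-2) = -4
  L: −(-1) + 2·(-2) − (0) + (0) + (0) = -3
  T: −(-2) + 2·(-2) − (0) + (1) + (-1) = -2
So the dimensions are [M⁻⁴ L⁻³ T⁻²].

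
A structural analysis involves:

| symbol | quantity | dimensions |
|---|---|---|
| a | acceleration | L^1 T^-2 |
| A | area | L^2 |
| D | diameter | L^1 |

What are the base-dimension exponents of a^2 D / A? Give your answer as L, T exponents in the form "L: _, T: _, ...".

Collect each base-dimension exponent across the product:
  L: 2·(1) − (2) + (1) = 1
  T: 2·(-2) − (0) + (0) = -4
So the dimensions are [L T⁻⁴].

L: 1, T: -4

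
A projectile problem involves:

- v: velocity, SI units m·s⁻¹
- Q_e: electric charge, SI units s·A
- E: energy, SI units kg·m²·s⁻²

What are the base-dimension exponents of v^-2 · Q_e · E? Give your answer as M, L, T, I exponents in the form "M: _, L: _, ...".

Collect each base-dimension exponent across the product:
  M: −2·(0) + (0) + (1) = 1
  L: −2·(1) + (0) + (2) = 0
  T: −2·(-1) + (1) + (-2) = 1
  I: −2·(0) + (1) + (0) = 1
So the dimensions are [M T I].

M: 1, L: 0, T: 1, I: 1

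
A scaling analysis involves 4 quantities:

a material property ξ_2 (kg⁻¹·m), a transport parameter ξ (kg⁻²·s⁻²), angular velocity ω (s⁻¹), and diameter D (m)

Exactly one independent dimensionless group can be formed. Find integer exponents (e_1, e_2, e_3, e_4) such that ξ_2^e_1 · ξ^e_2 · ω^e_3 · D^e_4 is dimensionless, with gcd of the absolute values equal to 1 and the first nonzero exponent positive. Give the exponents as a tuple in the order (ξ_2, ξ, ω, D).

(2, -1, 2, -2)

M: e_1·(-1) + e_2·(-2) + e_3·(0) + e_4·(0) = 0
L: e_1·(1) + e_2·(0) + e_3·(0) + e_4·(1) = 0
T: e_1·(0) + e_2·(-2) + e_3·(-1) + e_4·(0) = 0
Solving this homogeneous linear system for the smallest-integer solution (first nonzero entry positive) gives (2, -1, 2, -2).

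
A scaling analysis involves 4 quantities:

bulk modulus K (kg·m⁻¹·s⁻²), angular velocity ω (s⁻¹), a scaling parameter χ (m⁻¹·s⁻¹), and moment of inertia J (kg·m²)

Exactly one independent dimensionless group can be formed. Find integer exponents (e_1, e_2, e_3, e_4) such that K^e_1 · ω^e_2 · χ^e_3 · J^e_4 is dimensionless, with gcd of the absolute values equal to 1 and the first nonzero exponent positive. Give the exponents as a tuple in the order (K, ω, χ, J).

(1, 1, -3, -1)

M: e_1·(1) + e_2·(0) + e_3·(0) + e_4·(1) = 0
L: e_1·(-1) + e_2·(0) + e_3·(-1) + e_4·(2) = 0
T: e_1·(-2) + e_2·(-1) + e_3·(-1) + e_4·(0) = 0
Solving this homogeneous linear system for the smallest-integer solution (first nonzero entry positive) gives (1, 1, -3, -1).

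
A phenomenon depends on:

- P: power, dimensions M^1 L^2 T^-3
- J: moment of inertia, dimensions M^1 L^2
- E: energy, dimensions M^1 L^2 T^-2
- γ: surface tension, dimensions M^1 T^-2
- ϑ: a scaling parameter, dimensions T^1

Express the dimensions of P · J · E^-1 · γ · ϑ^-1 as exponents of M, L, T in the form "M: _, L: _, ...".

Collect each base-dimension exponent across the product:
  M: (1) + (1) − (1) + (1) − (0) = 2
  L: (2) + (2) − (2) + (0) − (0) = 2
  T: (-3) + (0) − (-2) + (-2) − (1) = -4
So the dimensions are [M² L² T⁻⁴].

M: 2, L: 2, T: -4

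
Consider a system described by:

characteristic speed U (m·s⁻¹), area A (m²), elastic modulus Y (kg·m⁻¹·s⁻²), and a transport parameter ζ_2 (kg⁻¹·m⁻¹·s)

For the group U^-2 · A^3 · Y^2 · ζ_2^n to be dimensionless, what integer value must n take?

2

Balance the M exponent: (-1)·n from ζ_2, plus −2·(0) + 3·(0) + 2·(1) = 2 from the rest, must sum to zero.
−n + 2 = 0, so n = 2.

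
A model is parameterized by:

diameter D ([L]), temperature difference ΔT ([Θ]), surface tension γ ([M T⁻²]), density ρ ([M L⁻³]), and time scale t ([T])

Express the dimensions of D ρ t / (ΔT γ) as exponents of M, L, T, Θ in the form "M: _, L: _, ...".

M: 0, L: -2, T: 3, Θ: -1

Collect each base-dimension exponent across the product:
  M: (0) − (0) − (1) + (1) + (0) = 0
  L: (1) − (0) − (0) + (-3) + (0) = -2
  T: (0) − (0) − (-2) + (0) + (1) = 3
  Θ: (0) − (1) − (0) + (0) + (0) = -1
So the dimensions are [L⁻² T³ Θ⁻¹].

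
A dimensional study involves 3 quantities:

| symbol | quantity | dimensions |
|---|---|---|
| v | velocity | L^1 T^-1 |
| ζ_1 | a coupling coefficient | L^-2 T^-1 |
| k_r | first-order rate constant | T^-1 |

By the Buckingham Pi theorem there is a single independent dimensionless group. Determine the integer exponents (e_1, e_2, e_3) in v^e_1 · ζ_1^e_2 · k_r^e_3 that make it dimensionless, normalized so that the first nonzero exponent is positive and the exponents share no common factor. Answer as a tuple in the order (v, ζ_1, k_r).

(2, 1, -3)

L: e_1·(1) + e_2·(-2) + e_3·(0) = 0
T: e_1·(-1) + e_2·(-1) + e_3·(-1) = 0
Solving this homogeneous linear system for the smallest-integer solution (first nonzero entry positive) gives (2, 1, -3).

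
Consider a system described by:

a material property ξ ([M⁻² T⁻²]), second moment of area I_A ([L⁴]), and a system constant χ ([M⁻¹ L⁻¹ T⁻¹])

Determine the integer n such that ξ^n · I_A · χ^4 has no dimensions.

-2

Balance the M exponent: (-2)·n from ξ, plus (0) + 4·(-1) = -4 from the rest, must sum to zero.
-2n − 4 = 0, so n = -2.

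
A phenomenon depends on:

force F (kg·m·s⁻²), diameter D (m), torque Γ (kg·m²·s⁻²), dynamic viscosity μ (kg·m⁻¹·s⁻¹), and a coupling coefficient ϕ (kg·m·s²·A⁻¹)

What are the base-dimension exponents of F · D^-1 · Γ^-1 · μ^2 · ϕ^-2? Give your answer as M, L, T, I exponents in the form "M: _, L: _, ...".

Collect each base-dimension exponent across the product:
  M: (1) − (0) − (1) + 2·(1) − 2·(1) = 0
  L: (1) − (1) − (2) + 2·(-1) − 2·(1) = -6
  T: (-2) − (0) − (-2) + 2·(-1) − 2·(2) = -6
  I: (0) − (0) − (0) + 2·(0) − 2·(-1) = 2
So the dimensions are [L⁻⁶ T⁻⁶ I²].

M: 0, L: -6, T: -6, I: 2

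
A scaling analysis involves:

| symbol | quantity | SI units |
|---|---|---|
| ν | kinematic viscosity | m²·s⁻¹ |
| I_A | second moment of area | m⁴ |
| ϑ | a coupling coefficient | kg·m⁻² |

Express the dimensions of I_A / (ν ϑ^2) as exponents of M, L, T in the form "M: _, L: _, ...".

M: -2, L: 6, T: 1

Collect each base-dimension exponent across the product:
  M: −(0) + (0) − 2·(1) = -2
  L: −(2) + (4) − 2·(-2) = 6
  T: −(-1) + (0) − 2·(0) = 1
So the dimensions are [M⁻² L⁶ T].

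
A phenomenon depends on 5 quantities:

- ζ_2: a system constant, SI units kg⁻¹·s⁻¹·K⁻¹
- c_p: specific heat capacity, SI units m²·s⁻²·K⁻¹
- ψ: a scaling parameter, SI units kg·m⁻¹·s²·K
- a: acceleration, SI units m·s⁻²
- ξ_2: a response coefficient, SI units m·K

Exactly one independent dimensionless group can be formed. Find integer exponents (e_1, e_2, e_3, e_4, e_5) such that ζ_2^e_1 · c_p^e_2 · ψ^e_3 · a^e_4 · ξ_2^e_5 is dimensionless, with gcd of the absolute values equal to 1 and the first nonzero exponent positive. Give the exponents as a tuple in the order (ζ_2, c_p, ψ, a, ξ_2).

(4, 1, 4, 1, 1)

M: e_1·(-1) + e_2·(0) + e_3·(1) + e_4·(0) + e_5·(0) = 0
L: e_1·(0) + e_2·(2) + e_3·(-1) + e_4·(1) + e_5·(1) = 0
T: e_1·(-1) + e_2·(-2) + e_3·(2) + e_4·(-2) + e_5·(0) = 0
Θ: e_1·(-1) + e_2·(-1) + e_3·(1) + e_4·(0) + e_5·(1) = 0
Solving this homogeneous linear system for the smallest-integer solution (first nonzero entry positive) gives (4, 1, 4, 1, 1).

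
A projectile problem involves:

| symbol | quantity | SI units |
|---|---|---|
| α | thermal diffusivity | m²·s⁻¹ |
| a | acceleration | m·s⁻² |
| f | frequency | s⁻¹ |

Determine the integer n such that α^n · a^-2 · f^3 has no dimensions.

1

Balance the L exponent: (2)·n from α, plus −2·(1) + 3·(0) = -2 from the rest, must sum to zero.
2n − 2 = 0, so n = 1.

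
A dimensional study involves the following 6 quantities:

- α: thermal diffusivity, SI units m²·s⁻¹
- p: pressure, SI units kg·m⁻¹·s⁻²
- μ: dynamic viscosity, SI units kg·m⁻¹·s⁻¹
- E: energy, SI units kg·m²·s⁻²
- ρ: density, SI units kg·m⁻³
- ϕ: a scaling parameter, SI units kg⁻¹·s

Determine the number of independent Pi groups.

3

There are 6 variables and 3 base dimensions (M, L, T).
The dimension matrix has rank 3.
Independent dimensionless groups: 6 − 3 = 3.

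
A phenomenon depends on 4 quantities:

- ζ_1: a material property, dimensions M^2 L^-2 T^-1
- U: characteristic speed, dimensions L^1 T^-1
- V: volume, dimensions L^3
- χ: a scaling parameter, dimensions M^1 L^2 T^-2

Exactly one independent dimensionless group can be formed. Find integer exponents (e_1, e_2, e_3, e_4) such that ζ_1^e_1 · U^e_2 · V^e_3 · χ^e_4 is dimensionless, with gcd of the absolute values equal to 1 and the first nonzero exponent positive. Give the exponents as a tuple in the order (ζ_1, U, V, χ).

(1, 3, 1, -2)

M: e_1·(2) + e_2·(0) + e_3·(0) + e_4·(1) = 0
L: e_1·(-2) + e_2·(1) + e_3·(3) + e_4·(2) = 0
T: e_1·(-1) + e_2·(-1) + e_3·(0) + e_4·(-2) = 0
Solving this homogeneous linear system for the smallest-integer solution (first nonzero entry positive) gives (1, 3, 1, -2).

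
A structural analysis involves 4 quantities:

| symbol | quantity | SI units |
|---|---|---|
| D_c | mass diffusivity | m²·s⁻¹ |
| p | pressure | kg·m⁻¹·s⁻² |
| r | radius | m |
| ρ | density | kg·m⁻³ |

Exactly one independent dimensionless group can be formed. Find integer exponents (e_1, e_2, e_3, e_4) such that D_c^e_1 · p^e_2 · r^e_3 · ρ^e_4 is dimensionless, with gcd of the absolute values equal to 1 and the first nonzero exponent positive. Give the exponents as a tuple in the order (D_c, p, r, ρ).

M: e_1·(0) + e_2·(1) + e_3·(0) + e_4·(1) = 0
L: e_1·(2) + e_2·(-1) + e_3·(1) + e_4·(-3) = 0
T: e_1·(-1) + e_2·(-2) + e_3·(0) + e_4·(0) = 0
Solving this homogeneous linear system for the smallest-integer solution (first nonzero entry positive) gives (2, -1, -2, 1).

(2, -1, -2, 1)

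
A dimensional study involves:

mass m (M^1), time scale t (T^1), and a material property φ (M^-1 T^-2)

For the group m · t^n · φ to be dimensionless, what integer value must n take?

Balance the T exponent: (1)·n from t, plus (0) + (-2) = -2 from the rest, must sum to zero.
n − 2 = 0, so n = 2.

2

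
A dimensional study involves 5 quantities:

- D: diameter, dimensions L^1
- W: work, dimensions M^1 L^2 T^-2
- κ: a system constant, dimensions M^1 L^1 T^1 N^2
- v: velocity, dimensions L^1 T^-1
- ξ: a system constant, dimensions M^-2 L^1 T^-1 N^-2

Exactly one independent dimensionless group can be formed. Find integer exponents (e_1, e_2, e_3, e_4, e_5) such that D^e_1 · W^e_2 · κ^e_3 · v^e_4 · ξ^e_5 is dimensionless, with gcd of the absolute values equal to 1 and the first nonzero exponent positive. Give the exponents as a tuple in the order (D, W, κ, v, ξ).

(2, -1, -1, 2, -1)

M: e_1·(0) + e_2·(1) + e_3·(1) + e_4·(0) + e_5·(-2) = 0
L: e_1·(1) + e_2·(2) + e_3·(1) + e_4·(1) + e_5·(1) = 0
T: e_1·(0) + e_2·(-2) + e_3·(1) + e_4·(-1) + e_5·(-1) = 0
N: e_1·(0) + e_2·(0) + e_3·(2) + e_4·(0) + e_5·(-2) = 0
Solving this homogeneous linear system for the smallest-integer solution (first nonzero entry positive) gives (2, -1, -1, 2, -1).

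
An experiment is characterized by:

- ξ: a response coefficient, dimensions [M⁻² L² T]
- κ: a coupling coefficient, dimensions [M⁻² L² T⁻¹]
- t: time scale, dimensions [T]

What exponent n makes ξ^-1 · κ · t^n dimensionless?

Balance the T exponent: (1)·n from t, plus −(1) + (-1) = -2 from the rest, must sum to zero.
n − 2 = 0, so n = 2.

2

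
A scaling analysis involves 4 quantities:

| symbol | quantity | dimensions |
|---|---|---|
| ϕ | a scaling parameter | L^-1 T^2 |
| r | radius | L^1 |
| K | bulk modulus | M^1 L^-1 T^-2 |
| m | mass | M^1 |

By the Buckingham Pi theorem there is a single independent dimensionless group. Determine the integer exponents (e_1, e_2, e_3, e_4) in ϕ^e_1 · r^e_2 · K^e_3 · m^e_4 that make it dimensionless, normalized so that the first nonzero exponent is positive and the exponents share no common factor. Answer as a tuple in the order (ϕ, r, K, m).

(1, 2, 1, -1)

M: e_1·(0) + e_2·(0) + e_3·(1) + e_4·(1) = 0
L: e_1·(-1) + e_2·(1) + e_3·(-1) + e_4·(0) = 0
T: e_1·(2) + e_2·(0) + e_3·(-2) + e_4·(0) = 0
Solving this homogeneous linear system for the smallest-integer solution (first nonzero entry positive) gives (1, 2, 1, -1).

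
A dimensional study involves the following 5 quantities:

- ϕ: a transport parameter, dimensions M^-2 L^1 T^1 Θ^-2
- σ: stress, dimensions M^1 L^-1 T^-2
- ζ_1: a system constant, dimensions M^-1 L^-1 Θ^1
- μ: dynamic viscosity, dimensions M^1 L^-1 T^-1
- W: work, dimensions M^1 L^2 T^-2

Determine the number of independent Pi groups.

1

There are 5 variables and 4 base dimensions (M, L, T, Θ).
The dimension matrix has rank 4.
Independent dimensionless groups: 5 − 4 = 1.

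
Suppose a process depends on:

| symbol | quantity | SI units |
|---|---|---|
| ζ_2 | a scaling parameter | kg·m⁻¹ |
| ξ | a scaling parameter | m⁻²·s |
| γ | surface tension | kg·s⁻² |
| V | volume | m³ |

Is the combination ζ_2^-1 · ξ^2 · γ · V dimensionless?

Sum the exponent of each base dimension across the product:
  M: −[ζ_2]_M + 2·[ξ]_M + [γ]_M + [V]_M = −(1) + 2·(0) + (1) + (0) = 0
  L: −[ζ_2]_L + 2·[ξ]_L + [γ]_L + [V]_L = −(-1) + 2·(-2) + (0) + (3) = 0
  T: −[ζ_2]_T + 2·[ξ]_T + [γ]_T + [V]_T = −(0) + 2·(1) + (-2) + (0) = 0
All base exponents vanish — dimensionless.

yes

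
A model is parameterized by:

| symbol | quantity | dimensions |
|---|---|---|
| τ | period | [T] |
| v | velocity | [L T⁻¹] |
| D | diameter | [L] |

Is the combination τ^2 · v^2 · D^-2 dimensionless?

Sum the exponent of each base dimension across the product:
  M: 2·[τ]_M + 2·[v]_M − 2·[D]_M = 2·(0) + 2·(0) − 2·(0) = 0
  L: 2·[τ]_L + 2·[v]_L − 2·[D]_L = 2·(0) + 2·(1) − 2·(1) = 0
  T: 2·[τ]_T + 2·[v]_T − 2·[D]_T = 2·(1) + 2·(-1) − 2·(0) = 0
  I: 2·[τ]_I + 2·[v]_I − 2·[D]_I = 2·(0) + 2·(0) − 2·(0) = 0
All base exponents vanish — dimensionless.

yes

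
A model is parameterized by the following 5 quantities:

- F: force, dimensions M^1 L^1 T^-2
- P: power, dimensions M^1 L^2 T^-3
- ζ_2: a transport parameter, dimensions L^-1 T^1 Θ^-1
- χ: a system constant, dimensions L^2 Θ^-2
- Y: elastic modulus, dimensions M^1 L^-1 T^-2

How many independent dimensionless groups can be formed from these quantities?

1

There are 5 variables and 4 base dimensions (M, L, T, Θ).
The dimension matrix has rank 4.
Independent dimensionless groups: 5 − 4 = 1.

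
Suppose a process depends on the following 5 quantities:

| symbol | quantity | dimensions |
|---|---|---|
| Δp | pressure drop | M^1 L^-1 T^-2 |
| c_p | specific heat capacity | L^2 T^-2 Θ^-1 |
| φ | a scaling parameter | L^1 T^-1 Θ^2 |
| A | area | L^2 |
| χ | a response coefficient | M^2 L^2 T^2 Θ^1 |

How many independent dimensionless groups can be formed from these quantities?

1

There are 5 variables and 4 base dimensions (M, L, T, Θ).
The dimension matrix has rank 4.
Independent dimensionless groups: 5 − 4 = 1.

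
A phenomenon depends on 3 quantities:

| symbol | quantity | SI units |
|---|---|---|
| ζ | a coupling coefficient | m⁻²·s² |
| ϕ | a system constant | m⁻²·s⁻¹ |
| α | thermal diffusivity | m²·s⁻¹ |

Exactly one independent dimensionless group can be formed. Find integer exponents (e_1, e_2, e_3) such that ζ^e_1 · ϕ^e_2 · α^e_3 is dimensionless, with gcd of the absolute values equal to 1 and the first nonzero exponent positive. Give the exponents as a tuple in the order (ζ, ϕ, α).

L: e_1·(-2) + e_2·(-2) + e_3·(2) = 0
T: e_1·(2) + e_2·(-1) + e_3·(-1) = 0
Solving this homogeneous linear system for the smallest-integer solution (first nonzero entry positive) gives (2, 1, 3).

(2, 1, 3)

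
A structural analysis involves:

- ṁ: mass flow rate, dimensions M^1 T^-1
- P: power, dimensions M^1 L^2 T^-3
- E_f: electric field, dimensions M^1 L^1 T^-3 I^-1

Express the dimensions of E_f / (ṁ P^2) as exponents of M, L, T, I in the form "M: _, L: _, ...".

Collect each base-dimension exponent across the product:
  M: −(1) − 2·(1) + (1) = -2
  L: −(0) − 2·(2) + (1) = -3
  T: −(-1) − 2·(-3) + (-3) = 4
  I: −(0) − 2·(0) + (-1) = -1
So the dimensions are [M⁻² L⁻³ T⁴ I⁻¹].

M: -2, L: -3, T: 4, I: -1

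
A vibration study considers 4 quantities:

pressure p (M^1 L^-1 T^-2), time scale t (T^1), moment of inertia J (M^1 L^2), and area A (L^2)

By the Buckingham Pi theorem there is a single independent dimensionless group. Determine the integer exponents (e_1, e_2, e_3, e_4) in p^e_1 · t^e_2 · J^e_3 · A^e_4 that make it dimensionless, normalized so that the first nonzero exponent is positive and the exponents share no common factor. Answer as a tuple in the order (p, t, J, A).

(2, 4, -2, 3)

M: e_1·(1) + e_2·(0) + e_3·(1) + e_4·(0) = 0
L: e_1·(-1) + e_2·(0) + e_3·(2) + e_4·(2) = 0
T: e_1·(-2) + e_2·(1) + e_3·(0) + e_4·(0) = 0
Solving this homogeneous linear system for the smallest-integer solution (first nonzero entry positive) gives (2, 4, -2, 3).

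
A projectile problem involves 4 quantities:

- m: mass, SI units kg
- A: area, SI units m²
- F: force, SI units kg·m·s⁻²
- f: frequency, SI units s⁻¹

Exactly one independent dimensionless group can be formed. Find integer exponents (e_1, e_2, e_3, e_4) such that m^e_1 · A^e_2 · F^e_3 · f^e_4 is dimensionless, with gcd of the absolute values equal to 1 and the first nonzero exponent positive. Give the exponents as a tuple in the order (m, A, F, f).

M: e_1·(1) + e_2·(0) + e_3·(1) + e_4·(0) = 0
L: e_1·(0) + e_2·(2) + e_3·(1) + e_4·(0) = 0
T: e_1·(0) + e_2·(0) + e_3·(-2) + e_4·(-1) = 0
Solving this homogeneous linear system for the smallest-integer solution (first nonzero entry positive) gives (2, 1, -2, 4).

(2, 1, -2, 4)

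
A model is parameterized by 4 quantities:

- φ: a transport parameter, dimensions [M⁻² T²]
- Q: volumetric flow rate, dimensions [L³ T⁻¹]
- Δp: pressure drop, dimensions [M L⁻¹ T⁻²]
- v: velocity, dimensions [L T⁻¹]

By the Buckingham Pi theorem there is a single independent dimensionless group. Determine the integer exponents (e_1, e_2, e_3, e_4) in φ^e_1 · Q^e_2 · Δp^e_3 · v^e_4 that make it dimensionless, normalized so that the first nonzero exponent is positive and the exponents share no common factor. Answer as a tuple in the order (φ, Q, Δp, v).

(1, 2, 2, -4)

M: e_1·(-2) + e_2·(0) + e_3·(1) + e_4·(0) = 0
L: e_1·(0) + e_2·(3) + e_3·(-1) + e_4·(1) = 0
T: e_1·(2) + e_2·(-1) + e_3·(-2) + e_4·(-1) = 0
Solving this homogeneous linear system for the smallest-integer solution (first nonzero entry positive) gives (1, 2, 2, -4).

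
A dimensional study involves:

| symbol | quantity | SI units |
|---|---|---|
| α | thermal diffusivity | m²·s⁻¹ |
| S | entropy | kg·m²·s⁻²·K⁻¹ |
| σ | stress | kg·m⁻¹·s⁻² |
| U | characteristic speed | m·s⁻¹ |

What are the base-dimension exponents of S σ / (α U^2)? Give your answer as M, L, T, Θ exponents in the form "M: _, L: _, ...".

M: 2, L: -3, T: -1, Θ: -1

Collect each base-dimension exponent across the product:
  M: −(0) + (1) + (1) − 2·(0) = 2
  L: −(2) + (2) + (-1) − 2·(1) = -3
  T: −(-1) + (-2) + (-2) − 2·(-1) = -1
  Θ: −(0) + (-1) + (0) − 2·(0) = -1
So the dimensions are [M² L⁻³ T⁻¹ Θ⁻¹].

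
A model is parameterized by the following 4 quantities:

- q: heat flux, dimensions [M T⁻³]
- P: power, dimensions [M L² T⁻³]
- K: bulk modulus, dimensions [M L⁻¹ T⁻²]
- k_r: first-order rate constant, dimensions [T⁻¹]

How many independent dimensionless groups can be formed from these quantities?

There are 4 variables and 3 base dimensions (M, L, T).
The dimension matrix has rank 3.
Independent dimensionless groups: 4 − 3 = 1.

1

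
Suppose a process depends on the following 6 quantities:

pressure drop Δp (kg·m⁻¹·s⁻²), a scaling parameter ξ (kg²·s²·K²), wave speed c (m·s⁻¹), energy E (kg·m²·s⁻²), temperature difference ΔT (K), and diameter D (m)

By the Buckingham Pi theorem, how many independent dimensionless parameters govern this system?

There are 6 variables and 4 base dimensions (M, L, T, Θ).
The dimension matrix has rank 4.
Independent dimensionless groups: 6 − 4 = 2.

2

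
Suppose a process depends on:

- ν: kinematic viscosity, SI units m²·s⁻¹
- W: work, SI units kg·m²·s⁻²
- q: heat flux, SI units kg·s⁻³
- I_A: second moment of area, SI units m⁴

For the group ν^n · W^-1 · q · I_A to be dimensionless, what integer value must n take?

Balance the L exponent: (2)·n from ν, plus −(2) + (0) + (4) = 2 from the rest, must sum to zero.
2n + 2 = 0, so n = -1.

-1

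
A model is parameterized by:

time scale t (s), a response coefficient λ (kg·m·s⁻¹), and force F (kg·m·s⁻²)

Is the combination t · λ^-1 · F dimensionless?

Sum the exponent of each base dimension across the product:
  M: [t]_M − [λ]_M + [F]_M = (0) − (1) + (1) = 0
  L: [t]_L − [λ]_L + [F]_L = (0) − (1) + (1) = 0
  T: [t]_T − [λ]_T + [F]_T = (1) − (-1) + (-2) = 0
All base exponents vanish — dimensionless.

yes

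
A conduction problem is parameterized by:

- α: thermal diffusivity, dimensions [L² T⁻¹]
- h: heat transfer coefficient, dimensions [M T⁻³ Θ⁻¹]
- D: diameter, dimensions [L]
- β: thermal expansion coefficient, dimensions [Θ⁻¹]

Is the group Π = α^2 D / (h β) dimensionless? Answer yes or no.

Sum the exponent of each base dimension across the product:
  M: 2·[α]_M − [h]_M + [D]_M − [β]_M = 2·(0) − (1) + (0) − (0) = -1
  L: 2·[α]_L − [h]_L + [D]_L − [β]_L = 2·(2) − (0) + (1) − (0) = 5
  T: 2·[α]_T − [h]_T + [D]_T − [β]_T = 2·(-1) − (-3) + (0) − (0) = 1
  Θ: 2·[α]_Θ − [h]_Θ + [D]_Θ − [β]_Θ = 2·(0) − (-1) + (0) − (-1) = 2
Net dimensions [M⁻¹ L⁵ T Θ²] ≠ [1] — not dimensionless.

no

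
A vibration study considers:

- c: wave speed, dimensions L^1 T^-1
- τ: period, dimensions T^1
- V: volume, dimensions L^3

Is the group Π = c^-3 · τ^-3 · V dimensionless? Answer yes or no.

yes

Sum the exponent of each base dimension across the product:
  M: −3·[c]_M − 3·[τ]_M + [V]_M = −3·(0) − 3·(0) + (0) = 0
  L: −3·[c]_L − 3·[τ]_L + [V]_L = −3·(1) − 3·(0) + (3) = 0
  T: −3·[c]_T − 3·[τ]_T + [V]_T = −3·(-1) − 3·(1) + (0) = 0
All base exponents vanish — dimensionless.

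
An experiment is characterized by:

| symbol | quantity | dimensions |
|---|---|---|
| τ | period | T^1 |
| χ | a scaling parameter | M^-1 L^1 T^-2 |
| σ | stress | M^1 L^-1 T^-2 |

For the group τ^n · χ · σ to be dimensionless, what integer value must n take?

4

Balance the T exponent: (1)·n from τ, plus (-2) + (-2) = -4 from the rest, must sum to zero.
n − 4 = 0, so n = 4.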